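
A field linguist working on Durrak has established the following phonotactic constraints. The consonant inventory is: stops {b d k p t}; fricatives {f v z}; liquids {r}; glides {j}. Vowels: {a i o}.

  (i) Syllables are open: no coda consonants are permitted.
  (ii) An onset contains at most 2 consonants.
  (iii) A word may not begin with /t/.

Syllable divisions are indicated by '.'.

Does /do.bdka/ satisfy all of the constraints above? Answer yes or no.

no

/do.bdka/ — violates constraint (ii): syllable 2 onset /bdk/ has 3 consonants (> 2) → illicit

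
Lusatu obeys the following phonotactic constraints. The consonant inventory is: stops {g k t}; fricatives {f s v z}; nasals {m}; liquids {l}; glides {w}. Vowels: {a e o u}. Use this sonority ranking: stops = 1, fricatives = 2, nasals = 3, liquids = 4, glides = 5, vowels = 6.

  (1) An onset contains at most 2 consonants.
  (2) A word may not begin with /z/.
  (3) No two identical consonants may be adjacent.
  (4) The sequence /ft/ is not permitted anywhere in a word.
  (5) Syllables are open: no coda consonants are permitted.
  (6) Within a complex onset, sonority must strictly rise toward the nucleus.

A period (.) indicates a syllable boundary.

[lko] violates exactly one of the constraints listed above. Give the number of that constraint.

[lko]: syllable 1 onset /lk/: /l/ (liquid, 4) → /k/ (stop, 1) does not rise.
This is a violation of constraint 6: "Within a complex onset, sonority must strictly rise toward the nucleus."
The remaining constraints (1, 2, 3, 4, 5) are satisfied.

6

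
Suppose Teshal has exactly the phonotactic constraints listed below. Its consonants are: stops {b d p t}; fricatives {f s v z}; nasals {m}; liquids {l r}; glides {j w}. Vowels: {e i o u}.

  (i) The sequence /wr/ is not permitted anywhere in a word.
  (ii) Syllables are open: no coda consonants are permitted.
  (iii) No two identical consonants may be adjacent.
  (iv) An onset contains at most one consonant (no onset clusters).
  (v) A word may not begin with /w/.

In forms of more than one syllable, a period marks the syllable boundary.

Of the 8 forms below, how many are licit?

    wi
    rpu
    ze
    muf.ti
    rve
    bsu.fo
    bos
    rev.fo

1

wi — violates constraint (v): word begins with /w/ → illicit
rpu — violates constraint (iv): syllable 1 onset /rp/ has 2 consonants (> 1) → illicit
ze — σ1 onset /z/, coda /∅/ ok → licit
muf.ti — violates constraint (ii): syllable 1 coda /f/ has 1 consonant (> 0) → illicit
rve — violates constraint (iv): syllable 1 onset /rv/ has 2 consonants (> 1) → illicit
bsu.fo — violates constraint (iv): syllable 1 onset /bs/ has 2 consonants (> 1) → illicit
bos — violates constraint (ii): syllable 1 coda /s/ has 1 consonant (> 0) → illicit
rev.fo — violates constraint (ii): syllable 1 coda /v/ has 1 consonant (> 0) → illicit
Licit: ze → 1.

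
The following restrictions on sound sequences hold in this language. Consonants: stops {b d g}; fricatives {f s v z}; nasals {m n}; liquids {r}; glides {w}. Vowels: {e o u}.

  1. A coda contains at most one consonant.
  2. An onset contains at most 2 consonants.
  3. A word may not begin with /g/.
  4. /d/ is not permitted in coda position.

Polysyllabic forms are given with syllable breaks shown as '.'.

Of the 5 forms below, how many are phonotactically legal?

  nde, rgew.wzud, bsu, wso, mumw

3

nde — σ1 onset /nd/ (2C), coda /∅/ ok → phonotactically legal
rgew.wzud — violates constraint 4: syllable 2 coda contains /d/ → phonotactically illegal
bsu — σ1 onset /bs/ (2C), coda /∅/ ok → phonotactically legal
wso — σ1 onset /ws/ (2C), coda /∅/ ok → phonotactically legal
mumw — violates constraint 1: syllable 1 coda /mw/ has 2 consonants (> 1) → phonotactically illegal
Phonotactically legal: nde, bsu, wso → 3.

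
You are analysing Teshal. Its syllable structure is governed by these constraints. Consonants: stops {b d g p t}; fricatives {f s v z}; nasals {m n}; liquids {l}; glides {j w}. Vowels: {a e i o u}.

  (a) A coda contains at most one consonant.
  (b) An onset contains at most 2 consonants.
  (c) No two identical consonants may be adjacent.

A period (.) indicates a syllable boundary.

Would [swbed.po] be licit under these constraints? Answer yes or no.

[swbed.po] — violates constraint (b): syllable 1 onset /swb/ has 3 consonants (> 2) → illicit

no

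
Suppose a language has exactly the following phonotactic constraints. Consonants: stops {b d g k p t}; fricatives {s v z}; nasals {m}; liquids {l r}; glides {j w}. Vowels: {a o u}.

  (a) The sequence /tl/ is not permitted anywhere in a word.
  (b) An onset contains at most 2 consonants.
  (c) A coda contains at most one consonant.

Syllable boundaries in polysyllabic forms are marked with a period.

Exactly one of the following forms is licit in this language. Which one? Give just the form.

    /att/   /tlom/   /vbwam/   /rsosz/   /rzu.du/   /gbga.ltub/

/att/ — violates constraint (c): syllable 1 coda /tt/ has 2 consonants (> 1) → illicit
/tlom/ — violates constraint (a): contains banned sequence /tl/ → illicit
/vbwam/ — violates constraint (b): syllable 1 onset /vbw/ has 3 consonants (> 2) → illicit
/rsosz/ — violates constraint (c): syllable 1 coda /sz/ has 2 consonants (> 1) → illicit
/rzu.du/ — σ1 onset /rz/ (2C), coda /∅/ ok; σ2 onset /d/, coda /∅/ ok → licit
/gbga.ltub/ — violates constraint (b): syllable 1 onset /gbg/ has 3 consonants (> 2) → illicit

/rzu.du/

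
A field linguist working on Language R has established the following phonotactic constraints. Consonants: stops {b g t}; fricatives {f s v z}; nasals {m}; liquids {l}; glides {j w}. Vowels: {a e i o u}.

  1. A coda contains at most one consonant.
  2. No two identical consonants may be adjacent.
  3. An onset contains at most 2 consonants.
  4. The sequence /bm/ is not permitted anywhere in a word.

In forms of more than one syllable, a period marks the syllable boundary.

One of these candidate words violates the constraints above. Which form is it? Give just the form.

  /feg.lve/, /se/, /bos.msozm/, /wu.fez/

/bos.msozm/

/feg.lve/ — σ1 onset /f/, coda /g/ ok; σ2 onset /lv/ (2C), coda /∅/ ok → permitted
/se/ — σ1 onset /s/, coda /∅/ ok → permitted
/bos.msozm/ — violates constraint 1: syllable 2 coda /zm/ has 2 consonants (> 1) → not permitted
/wu.fez/ — σ1 onset /w/, coda /∅/ ok; σ2 onset /f/, coda /z/ ok → permitted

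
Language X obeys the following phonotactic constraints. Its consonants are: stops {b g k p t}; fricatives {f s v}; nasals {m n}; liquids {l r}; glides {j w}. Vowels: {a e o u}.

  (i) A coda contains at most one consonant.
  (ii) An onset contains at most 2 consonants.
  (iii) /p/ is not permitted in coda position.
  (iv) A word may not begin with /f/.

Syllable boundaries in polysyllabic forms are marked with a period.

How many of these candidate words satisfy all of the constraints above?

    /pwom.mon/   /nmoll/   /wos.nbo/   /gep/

/pwom.mon/ — σ1 onset /pw/ (2C), coda /m/ ok; σ2 onset /m/, coda /n/ ok → permitted
/nmoll/ — violates constraint (i): syllable 1 coda /ll/ has 2 consonants (> 1) → not permitted
/wos.nbo/ — σ1 onset /w/, coda /s/ ok; σ2 onset /nb/ (2C), coda /∅/ ok → permitted
/gep/ — violates constraint (iii): syllable 1 coda contains /p/ → not permitted
Permitted: /pwom.mon/, /wos.nbo/ → 2.

2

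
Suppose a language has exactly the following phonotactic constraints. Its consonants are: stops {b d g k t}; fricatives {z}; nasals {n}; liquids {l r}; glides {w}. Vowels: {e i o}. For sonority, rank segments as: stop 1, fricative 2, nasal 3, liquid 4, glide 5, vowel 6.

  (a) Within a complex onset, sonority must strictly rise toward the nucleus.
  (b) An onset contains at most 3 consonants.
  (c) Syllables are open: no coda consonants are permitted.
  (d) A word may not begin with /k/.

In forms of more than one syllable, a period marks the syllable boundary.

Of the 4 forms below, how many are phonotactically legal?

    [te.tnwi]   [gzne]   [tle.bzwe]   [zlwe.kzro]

4

[te.tnwi] — σ1 onset /t/, coda /∅/ ok; σ2 onset /tnw/ (1→3→5 rises), coda /∅/ ok → phonotactically legal
[gzne] — σ1 onset /gzn/ (1→2→3 rises), coda /∅/ ok → phonotactically legal
[tle.bzwe] — σ1 onset /tl/ (1→4 rises), coda /∅/ ok; σ2 onset /bzw/ (1→2→5 rises), coda /∅/ ok → phonotactically legal
[zlwe.kzro] — σ1 onset /zlw/ (2→4→5 rises), coda /∅/ ok; σ2 onset /kzr/ (1→2→4 rises), coda /∅/ ok → phonotactically legal
Phonotactically legal: [te.tnwi], [gzne], [tle.bzwe], [zlwe.kzro] → 4.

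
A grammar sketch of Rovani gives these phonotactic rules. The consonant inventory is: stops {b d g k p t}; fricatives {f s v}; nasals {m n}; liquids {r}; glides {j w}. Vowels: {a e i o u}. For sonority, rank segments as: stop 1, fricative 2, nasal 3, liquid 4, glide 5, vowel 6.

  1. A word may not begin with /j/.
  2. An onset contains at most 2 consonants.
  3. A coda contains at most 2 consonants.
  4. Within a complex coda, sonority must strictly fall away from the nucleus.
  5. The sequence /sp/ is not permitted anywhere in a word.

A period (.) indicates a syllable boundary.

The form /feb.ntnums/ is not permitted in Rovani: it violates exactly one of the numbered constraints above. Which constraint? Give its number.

2

/feb.ntnums/: syllable 2 onset /ntn/ has 3 consonants (> 2).
This is a violation of constraint 2: "An onset contains at most 2 consonants."
The remaining constraints (1, 3, 4, 5) are satisfied.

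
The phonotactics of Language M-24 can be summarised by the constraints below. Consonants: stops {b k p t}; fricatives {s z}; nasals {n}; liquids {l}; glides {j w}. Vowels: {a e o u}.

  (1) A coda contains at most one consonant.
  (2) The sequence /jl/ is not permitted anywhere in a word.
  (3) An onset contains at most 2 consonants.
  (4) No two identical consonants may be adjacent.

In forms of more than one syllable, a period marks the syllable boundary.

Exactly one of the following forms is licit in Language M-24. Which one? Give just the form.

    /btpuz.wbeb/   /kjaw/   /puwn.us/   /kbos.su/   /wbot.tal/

/btpuz.wbeb/ — violates constraint 3: syllable 1 onset /btp/ has 3 consonants (> 2) → illicit
/kjaw/ — σ1 onset /kj/ (2C), coda /w/ ok → licit
/puwn.us/ — violates constraint 1: syllable 1 coda /wn/ has 2 consonants (> 1) → illicit
/kbos.su/ — violates constraint 4: adjacent identical consonants /ss/ → illicit
/wbot.tal/ — violates constraint 4: adjacent identical consonants /tt/ → illicit

/kjaw/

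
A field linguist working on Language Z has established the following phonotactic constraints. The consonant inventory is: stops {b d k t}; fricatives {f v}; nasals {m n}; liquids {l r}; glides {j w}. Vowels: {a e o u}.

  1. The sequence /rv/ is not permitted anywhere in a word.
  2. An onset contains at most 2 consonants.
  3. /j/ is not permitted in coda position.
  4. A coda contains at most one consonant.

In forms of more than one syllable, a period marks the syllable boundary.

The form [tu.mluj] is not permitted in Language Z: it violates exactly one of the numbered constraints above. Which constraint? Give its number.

[tu.mluj]: syllable 2 coda contains /j/.
This is a violation of constraint 3: "/j/ is not permitted in coda position."
The remaining constraints (1, 2, 4) are satisfied.

3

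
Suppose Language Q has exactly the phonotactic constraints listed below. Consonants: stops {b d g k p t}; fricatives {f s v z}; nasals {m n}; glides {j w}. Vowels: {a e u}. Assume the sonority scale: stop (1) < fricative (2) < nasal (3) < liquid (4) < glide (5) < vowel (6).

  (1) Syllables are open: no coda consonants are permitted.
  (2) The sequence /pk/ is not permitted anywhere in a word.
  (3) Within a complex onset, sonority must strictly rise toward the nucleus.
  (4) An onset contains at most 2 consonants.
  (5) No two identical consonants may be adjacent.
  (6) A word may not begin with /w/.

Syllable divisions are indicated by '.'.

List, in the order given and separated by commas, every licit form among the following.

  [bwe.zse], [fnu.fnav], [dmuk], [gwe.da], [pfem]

[gwe.da]

[bwe.zse] — violates constraint 3: syllable 2 onset /zs/: /z/ (fricative, 2) → /s/ (fricative, 2) does not rise → illicit
[fnu.fnav] — violates constraint 1: syllable 2 coda /v/ has 1 consonant (> 0) → illicit
[dmuk] — violates constraint 1: syllable 1 coda /k/ has 1 consonant (> 0) → illicit
[gwe.da] — σ1 onset /gw/ (1→5 rises), coda /∅/ ok; σ2 onset /d/, coda /∅/ ok → licit
[pfem] — violates constraint 1: syllable 1 coda /m/ has 1 consonant (> 0) → illicit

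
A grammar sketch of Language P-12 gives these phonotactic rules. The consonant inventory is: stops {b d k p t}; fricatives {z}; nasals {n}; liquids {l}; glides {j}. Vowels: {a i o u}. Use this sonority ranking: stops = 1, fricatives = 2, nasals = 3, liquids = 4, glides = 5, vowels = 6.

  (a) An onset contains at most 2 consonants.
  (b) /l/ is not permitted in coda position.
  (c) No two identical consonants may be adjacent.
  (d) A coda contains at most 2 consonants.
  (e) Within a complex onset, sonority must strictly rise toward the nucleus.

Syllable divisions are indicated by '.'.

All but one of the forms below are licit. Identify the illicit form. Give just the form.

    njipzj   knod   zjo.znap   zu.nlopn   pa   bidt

njipzj

njipzj — violates constraint (d): syllable 1 coda /pzj/ has 3 consonants (> 2) → illicit
knod — σ1 onset /kn/ (1→3 rises), coda /d/ ok → licit
zjo.znap — σ1 onset /zj/ (2→5 rises), coda /∅/ ok; σ2 onset /zn/ (2→3 rises), coda /p/ ok → licit
zu.nlopn — σ1 onset /z/, coda /∅/ ok; σ2 onset /nl/ (3→4 rises), coda /pn/ (2C) ok → licit
pa — σ1 onset /p/, coda /∅/ ok → licit
bidt — σ1 onset /b/, coda /dt/ (2C) ok → licit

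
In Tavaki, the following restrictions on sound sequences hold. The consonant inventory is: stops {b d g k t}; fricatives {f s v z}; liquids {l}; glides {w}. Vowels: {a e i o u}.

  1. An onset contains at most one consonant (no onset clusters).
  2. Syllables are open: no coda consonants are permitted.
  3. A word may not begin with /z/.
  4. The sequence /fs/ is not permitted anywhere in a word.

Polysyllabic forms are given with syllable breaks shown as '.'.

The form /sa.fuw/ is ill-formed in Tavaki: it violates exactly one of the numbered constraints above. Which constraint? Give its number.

/sa.fuw/: syllable 2 coda /w/ has 1 consonant (> 0).
This is a violation of constraint 2: "Syllables are open: no coda consonants are permitted."
The remaining constraints (1, 3, 4) are satisfied.

2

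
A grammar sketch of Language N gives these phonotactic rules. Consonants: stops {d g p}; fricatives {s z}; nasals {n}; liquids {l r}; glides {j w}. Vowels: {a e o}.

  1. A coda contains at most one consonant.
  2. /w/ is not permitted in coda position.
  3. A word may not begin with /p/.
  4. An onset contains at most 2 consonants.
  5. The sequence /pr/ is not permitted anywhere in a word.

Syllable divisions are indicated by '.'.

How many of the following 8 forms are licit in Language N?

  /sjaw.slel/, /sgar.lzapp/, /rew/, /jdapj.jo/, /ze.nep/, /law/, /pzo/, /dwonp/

/sjaw.slel/ — violates constraint 2: syllable 1 coda contains /w/ → illicit
/sgar.lzapp/ — violates constraint 1: syllable 2 coda /pp/ has 2 consonants (> 1) → illicit
/rew/ — violates constraint 2: syllable 1 coda contains /w/ → illicit
/jdapj.jo/ — violates constraint 1: syllable 1 coda /pj/ has 2 consonants (> 1) → illicit
/ze.nep/ — σ1 onset /z/, coda /∅/ ok; σ2 onset /n/, coda /p/ ok → licit
/law/ — violates constraint 2: syllable 1 coda contains /w/ → illicit
/pzo/ — violates constraint 3: word begins with /p/ → illicit
/dwonp/ — violates constraint 1: syllable 1 coda /np/ has 2 consonants (> 1) → illicit
Licit: /ze.nep/ → 1.

1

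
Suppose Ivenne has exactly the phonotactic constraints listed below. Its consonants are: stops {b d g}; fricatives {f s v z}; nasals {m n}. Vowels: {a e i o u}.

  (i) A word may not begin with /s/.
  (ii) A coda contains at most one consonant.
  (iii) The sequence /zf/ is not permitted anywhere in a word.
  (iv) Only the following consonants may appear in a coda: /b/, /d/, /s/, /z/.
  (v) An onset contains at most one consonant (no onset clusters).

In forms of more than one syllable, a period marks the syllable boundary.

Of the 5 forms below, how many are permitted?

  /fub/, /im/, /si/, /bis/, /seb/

/fub/ — σ1 onset /f/, coda /b/ ok → permitted
/im/ — violates constraint (iv): syllable 1 coda contains /m/, which is not a licensed coda consonant → not permitted
/si/ — violates constraint (i): word begins with /s/ → not permitted
/bis/ — σ1 onset /b/, coda /s/ ok → permitted
/seb/ — violates constraint (i): word begins with /s/ → not permitted
Permitted: /fub/, /bis/ → 2.

2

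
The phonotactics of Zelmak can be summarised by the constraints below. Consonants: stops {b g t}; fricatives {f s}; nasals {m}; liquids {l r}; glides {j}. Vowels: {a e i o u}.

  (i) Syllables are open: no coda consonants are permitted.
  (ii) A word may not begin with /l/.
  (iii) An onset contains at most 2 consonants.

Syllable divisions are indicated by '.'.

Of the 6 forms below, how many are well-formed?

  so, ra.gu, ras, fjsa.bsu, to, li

so — σ1 onset /s/, coda /∅/ ok → well-formed
ra.gu — σ1 onset /r/, coda /∅/ ok; σ2 onset /g/, coda /∅/ ok → well-formed
ras — violates constraint (i): syllable 1 coda /s/ has 1 consonant (> 0) → ill-formed
fjsa.bsu — violates constraint (iii): syllable 1 onset /fjs/ has 3 consonants (> 2) → ill-formed
to — σ1 onset /t/, coda /∅/ ok → well-formed
li — violates constraint (ii): word begins with /l/ → ill-formed
Well-formed: so, ra.gu, to → 3.

3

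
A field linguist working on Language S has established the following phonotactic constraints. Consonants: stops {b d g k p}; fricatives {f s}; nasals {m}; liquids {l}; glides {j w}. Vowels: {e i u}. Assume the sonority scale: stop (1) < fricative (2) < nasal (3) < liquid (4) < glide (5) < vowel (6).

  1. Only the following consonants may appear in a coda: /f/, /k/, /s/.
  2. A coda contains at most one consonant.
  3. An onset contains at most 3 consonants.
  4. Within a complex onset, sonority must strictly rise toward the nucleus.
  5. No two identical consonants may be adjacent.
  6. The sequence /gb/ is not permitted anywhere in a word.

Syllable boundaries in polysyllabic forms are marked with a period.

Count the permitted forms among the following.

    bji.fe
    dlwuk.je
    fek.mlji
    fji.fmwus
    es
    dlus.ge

6

bji.fe — σ1 onset /bj/ (1→5 rises), coda /∅/ ok; σ2 onset /f/, coda /∅/ ok → permitted
dlwuk.je — σ1 onset /dlw/ (1→4→5 rises), coda /k/ ok; σ2 onset /j/, coda /∅/ ok → permitted
fek.mlji — σ1 onset /f/, coda /k/ ok; σ2 onset /mlj/ (3→4→5 rises), coda /∅/ ok → permitted
fji.fmwus — σ1 onset /fj/ (2→5 rises), coda /∅/ ok; σ2 onset /fmw/ (2→3→5 rises), coda /s/ ok → permitted
es — σ1 onset /∅/, coda /s/ ok → permitted
dlus.ge — σ1 onset /dl/ (1→4 rises), coda /s/ ok; σ2 onset /g/, coda /∅/ ok → permitted
Permitted: bji.fe, dlwuk.je, fek.mlji, fji.fmwus, es, dlus.ge → 6.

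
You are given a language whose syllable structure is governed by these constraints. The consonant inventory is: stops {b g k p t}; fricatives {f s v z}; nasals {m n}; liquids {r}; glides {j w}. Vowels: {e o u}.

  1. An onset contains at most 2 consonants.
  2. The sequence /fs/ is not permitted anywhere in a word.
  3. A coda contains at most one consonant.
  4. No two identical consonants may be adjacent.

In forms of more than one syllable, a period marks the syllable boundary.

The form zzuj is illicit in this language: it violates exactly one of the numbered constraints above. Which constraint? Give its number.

zzuj: adjacent identical consonants /zz/.
This is a violation of constraint 4: "No two identical consonants may be adjacent."
The remaining constraints (1, 2, 3) are satisfied.

4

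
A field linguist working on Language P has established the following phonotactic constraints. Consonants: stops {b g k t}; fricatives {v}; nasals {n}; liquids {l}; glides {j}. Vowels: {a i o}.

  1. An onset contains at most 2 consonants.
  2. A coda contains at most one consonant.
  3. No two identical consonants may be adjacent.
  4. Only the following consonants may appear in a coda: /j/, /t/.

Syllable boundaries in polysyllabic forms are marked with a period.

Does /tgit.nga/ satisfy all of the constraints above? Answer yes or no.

yes

/tgit.nga/ — σ1 onset /tg/ (2C), coda /t/ ok; σ2 onset /ng/ (2C), coda /∅/ ok → licit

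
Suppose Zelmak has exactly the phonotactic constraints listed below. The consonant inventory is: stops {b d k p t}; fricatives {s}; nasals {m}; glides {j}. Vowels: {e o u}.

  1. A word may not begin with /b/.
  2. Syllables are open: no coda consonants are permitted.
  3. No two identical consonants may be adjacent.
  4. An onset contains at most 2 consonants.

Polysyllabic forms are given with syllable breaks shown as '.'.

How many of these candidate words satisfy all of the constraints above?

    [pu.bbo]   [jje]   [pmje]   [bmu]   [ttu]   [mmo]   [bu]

0

[pu.bbo] — violates constraint 3: adjacent identical consonants /bb/ → illicit
[jje] — violates constraint 3: adjacent identical consonants /jj/ → illicit
[pmje] — violates constraint 4: syllable 1 onset /pmj/ has 3 consonants (> 2) → illicit
[bmu] — violates constraint 1: word begins with /b/ → illicit
[ttu] — violates constraint 3: adjacent identical consonants /tt/ → illicit
[mmo] — violates constraint 3: adjacent identical consonants /mm/ → illicit
[bu] — violates constraint 1: word begins with /b/ → illicit
No form is licit → 0.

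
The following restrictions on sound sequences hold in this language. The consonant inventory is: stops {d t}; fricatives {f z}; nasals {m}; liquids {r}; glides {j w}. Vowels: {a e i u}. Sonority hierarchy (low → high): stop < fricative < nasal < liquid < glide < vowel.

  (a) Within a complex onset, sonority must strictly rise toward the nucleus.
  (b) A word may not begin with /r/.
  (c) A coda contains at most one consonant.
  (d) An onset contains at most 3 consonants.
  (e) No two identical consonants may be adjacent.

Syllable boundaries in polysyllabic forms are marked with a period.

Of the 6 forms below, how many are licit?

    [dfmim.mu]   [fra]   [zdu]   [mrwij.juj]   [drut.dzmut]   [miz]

[dfmim.mu] — violates constraint (e): adjacent identical consonants /mm/ → illicit
[fra] — σ1 onset /fr/ (2→4 rises), coda /∅/ ok → licit
[zdu] — violates constraint (a): syllable 1 onset /zd/: /z/ (fricative, 2) → /d/ (stop, 1) does not rise → illicit
[mrwij.juj] — violates constraint (e): adjacent identical consonants /jj/ → illicit
[drut.dzmut] — σ1 onset /dr/ (1→4 rises), coda /t/ ok; σ2 onset /dzm/ (1→2→3 rises), coda /t/ ok → licit
[miz] — σ1 onset /m/, coda /z/ ok → licit
Licit: [fra], [drut.dzmut], [miz] → 3.

3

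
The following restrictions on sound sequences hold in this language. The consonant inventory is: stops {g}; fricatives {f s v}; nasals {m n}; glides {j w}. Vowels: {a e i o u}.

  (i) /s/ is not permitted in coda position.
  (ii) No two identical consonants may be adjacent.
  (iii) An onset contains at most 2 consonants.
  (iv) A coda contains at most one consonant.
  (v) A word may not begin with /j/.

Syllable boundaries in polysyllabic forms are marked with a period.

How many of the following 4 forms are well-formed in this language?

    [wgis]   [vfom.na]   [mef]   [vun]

3

[wgis] — violates constraint (i): syllable 1 coda contains /s/ → ill-formed
[vfom.na] — σ1 onset /vf/ (2C), coda /m/ ok; σ2 onset /n/, coda /∅/ ok → well-formed
[mef] — σ1 onset /m/, coda /f/ ok → well-formed
[vun] — σ1 onset /v/, coda /n/ ok → well-formed
Well-formed: [vfom.na], [mef], [vun] → 3.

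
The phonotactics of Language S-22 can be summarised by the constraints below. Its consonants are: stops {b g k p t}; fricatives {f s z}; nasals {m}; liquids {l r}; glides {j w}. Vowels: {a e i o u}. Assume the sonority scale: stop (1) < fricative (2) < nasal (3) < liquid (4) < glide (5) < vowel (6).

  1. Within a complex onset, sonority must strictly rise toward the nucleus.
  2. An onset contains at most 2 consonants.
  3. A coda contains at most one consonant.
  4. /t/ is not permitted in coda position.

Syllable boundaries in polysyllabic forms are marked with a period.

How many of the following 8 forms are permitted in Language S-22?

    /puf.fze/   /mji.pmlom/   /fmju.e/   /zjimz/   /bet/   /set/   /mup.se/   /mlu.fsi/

1

/puf.fze/ — violates constraint 1: syllable 2 onset /fz/: /f/ (fricative, 2) → /z/ (fricative, 2) does not rise → not permitted
/mji.pmlom/ — violates constraint 2: syllable 2 onset /pml/ has 3 consonants (> 2) → not permitted
/fmju.e/ — violates constraint 2: syllable 1 onset /fmj/ has 3 consonants (> 2) → not permitted
/zjimz/ — violates constraint 3: syllable 1 coda /mz/ has 2 consonants (> 1) → not permitted
/bet/ — violates constraint 4: syllable 1 coda contains /t/ → not permitted
/set/ — violates constraint 4: syllable 1 coda contains /t/ → not permitted
/mup.se/ — σ1 onset /m/, coda /p/ ok; σ2 onset /s/, coda /∅/ ok → permitted
/mlu.fsi/ — violates constraint 1: syllable 2 onset /fs/: /f/ (fricative, 2) → /s/ (fricative, 2) does not rise → not permitted
Permitted: /mup.se/ → 1.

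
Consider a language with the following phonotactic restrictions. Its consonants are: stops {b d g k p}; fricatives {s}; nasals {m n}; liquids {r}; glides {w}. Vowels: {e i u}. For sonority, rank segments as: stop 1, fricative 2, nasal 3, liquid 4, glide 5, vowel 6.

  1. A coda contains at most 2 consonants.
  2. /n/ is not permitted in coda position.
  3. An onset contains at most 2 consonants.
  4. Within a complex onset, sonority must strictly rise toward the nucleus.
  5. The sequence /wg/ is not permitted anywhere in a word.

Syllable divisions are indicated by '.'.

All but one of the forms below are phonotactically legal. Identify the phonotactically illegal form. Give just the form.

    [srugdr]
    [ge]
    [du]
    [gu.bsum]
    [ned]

[srugdr] — violates constraint 1: syllable 1 coda /gdr/ has 3 consonants (> 2) → phonotactically illegal
[ge] — σ1 onset /g/, coda /∅/ ok → phonotactically legal
[du] — σ1 onset /d/, coda /∅/ ok → phonotactically legal
[gu.bsum] — σ1 onset /g/, coda /∅/ ok; σ2 onset /bs/ (1→2 rises), coda /m/ ok → phonotactically legal
[ned] — σ1 onset /n/, coda /d/ ok → phonotactically legal

[srugdr]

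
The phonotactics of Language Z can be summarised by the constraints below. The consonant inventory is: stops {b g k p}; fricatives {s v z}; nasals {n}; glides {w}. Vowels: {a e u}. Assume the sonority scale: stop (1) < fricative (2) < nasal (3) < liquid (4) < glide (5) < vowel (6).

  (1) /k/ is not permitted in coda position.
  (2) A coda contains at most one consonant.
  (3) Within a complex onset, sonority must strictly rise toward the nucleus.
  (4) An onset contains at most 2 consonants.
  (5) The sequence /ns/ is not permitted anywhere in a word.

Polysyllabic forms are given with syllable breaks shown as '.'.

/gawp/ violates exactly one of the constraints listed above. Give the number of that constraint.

2

/gawp/: syllable 1 coda /wp/ has 2 consonants (> 1).
This is a violation of constraint 2: "A coda contains at most one consonant."
The remaining constraints (1, 3, 4, 5) are satisfied.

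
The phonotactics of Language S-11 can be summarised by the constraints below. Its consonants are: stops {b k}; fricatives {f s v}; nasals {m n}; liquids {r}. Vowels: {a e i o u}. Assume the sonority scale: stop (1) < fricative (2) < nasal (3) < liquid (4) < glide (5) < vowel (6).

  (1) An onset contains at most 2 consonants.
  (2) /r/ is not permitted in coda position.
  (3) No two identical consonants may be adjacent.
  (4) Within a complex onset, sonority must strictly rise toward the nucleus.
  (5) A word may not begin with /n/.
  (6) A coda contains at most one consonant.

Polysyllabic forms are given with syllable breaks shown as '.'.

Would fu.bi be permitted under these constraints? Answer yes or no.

fu.bi — σ1 onset /f/, coda /∅/ ok; σ2 onset /b/, coda /∅/ ok → permitted

yes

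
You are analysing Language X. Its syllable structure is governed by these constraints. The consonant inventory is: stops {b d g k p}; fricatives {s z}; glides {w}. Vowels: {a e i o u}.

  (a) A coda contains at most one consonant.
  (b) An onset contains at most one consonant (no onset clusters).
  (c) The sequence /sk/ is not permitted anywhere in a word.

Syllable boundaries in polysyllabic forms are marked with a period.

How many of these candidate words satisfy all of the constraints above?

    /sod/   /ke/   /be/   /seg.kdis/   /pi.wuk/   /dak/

5

/sod/ — σ1 onset /s/, coda /d/ ok → phonotactically legal
/ke/ — σ1 onset /k/, coda /∅/ ok → phonotactically legal
/be/ — σ1 onset /b/, coda /∅/ ok → phonotactically legal
/seg.kdis/ — violates constraint (b): syllable 2 onset /kd/ has 2 consonants (> 1) → phonotactically illegal
/pi.wuk/ — σ1 onset /p/, coda /∅/ ok; σ2 onset /w/, coda /k/ ok → phonotactically legal
/dak/ — σ1 onset /d/, coda /k/ ok → phonotactically legal
Phonotactically legal: /sod/, /ke/, /be/, /pi.wuk/, /dak/ → 5.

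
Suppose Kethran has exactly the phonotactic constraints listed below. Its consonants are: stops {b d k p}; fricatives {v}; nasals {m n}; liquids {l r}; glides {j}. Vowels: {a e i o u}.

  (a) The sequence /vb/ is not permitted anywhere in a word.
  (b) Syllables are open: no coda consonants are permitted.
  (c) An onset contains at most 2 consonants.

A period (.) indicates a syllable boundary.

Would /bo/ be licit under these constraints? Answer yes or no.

yes

/bo/ — σ1 onset /b/, coda /∅/ ok → licit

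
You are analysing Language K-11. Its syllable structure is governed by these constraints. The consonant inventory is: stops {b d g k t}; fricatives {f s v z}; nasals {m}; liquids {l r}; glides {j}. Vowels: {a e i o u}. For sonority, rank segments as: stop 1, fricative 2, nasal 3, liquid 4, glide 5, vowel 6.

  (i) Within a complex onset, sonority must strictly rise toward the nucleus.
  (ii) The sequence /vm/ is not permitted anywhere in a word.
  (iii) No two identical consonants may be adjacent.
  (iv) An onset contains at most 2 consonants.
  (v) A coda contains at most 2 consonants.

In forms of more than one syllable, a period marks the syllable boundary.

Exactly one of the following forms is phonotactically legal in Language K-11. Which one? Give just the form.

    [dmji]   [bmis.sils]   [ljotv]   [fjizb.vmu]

[ljotv]

[dmji] — violates constraint (iv): syllable 1 onset /dmj/ has 3 consonants (> 2) → phonotactically illegal
[bmis.sils] — violates constraint (iii): adjacent identical consonants /ss/ → phonotactically illegal
[ljotv] — σ1 onset /lj/ (4→5 rises), coda /tv/ (2C) ok → phonotactically legal
[fjizb.vmu] — violates constraint (ii): contains banned sequence /vm/ → phonotactically illegal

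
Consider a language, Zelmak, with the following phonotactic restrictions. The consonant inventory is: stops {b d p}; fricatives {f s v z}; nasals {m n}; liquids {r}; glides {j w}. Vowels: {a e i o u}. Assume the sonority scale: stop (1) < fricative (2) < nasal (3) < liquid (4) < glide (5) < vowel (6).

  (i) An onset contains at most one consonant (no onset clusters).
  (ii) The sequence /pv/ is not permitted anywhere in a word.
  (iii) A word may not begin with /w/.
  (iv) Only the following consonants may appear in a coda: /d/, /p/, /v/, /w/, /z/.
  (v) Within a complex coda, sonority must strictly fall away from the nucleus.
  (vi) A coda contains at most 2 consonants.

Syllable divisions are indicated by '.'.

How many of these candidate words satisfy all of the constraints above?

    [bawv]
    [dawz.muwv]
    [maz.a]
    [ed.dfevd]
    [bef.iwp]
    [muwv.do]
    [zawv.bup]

5

[bawv] — σ1 onset /b/, coda /wv/ (5→2 falls) ok → permitted
[dawz.muwv] — σ1 onset /d/, coda /wz/ (5→2 falls) ok; σ2 onset /m/, coda /wv/ (5→2 falls) ok → permitted
[maz.a] — σ1 onset /m/, coda /z/ ok; σ2 onset /∅/, coda /∅/ ok → permitted
[ed.dfevd] — violates constraint (i): syllable 2 onset /df/ has 2 consonants (> 1) → not permitted
[bef.iwp] — violates constraint (iv): syllable 1 coda contains /f/, which is not a licensed coda consonant → not permitted
[muwv.do] — σ1 onset /m/, coda /wv/ (5→2 falls) ok; σ2 onset /d/, coda /∅/ ok → permitted
[zawv.bup] — σ1 onset /z/, coda /wv/ (5→2 falls) ok; σ2 onset /b/, coda /p/ ok → permitted
Permitted: [bawv], [dawz.muwv], [maz.a], [muwv.do], [zawv.bup] → 5.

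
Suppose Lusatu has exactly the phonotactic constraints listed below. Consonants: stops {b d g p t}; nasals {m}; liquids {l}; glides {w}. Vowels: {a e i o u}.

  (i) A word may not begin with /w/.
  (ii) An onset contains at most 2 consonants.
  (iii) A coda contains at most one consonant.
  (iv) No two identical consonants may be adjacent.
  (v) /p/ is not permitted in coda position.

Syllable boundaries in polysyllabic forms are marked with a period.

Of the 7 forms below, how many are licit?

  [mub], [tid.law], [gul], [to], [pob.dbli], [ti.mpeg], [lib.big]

5

[mub] — σ1 onset /m/, coda /b/ ok → licit
[tid.law] — σ1 onset /t/, coda /d/ ok; σ2 onset /l/, coda /w/ ok → licit
[gul] — σ1 onset /g/, coda /l/ ok → licit
[to] — σ1 onset /t/, coda /∅/ ok → licit
[pob.dbli] — violates constraint (ii): syllable 2 onset /dbl/ has 3 consonants (> 2) → illicit
[ti.mpeg] — σ1 onset /t/, coda /∅/ ok; σ2 onset /mp/ (2C), coda /g/ ok → licit
[lib.big] — violates constraint (iv): adjacent identical consonants /bb/ → illicit
Licit: [mub], [tid.law], [gul], [to], [ti.mpeg] → 5.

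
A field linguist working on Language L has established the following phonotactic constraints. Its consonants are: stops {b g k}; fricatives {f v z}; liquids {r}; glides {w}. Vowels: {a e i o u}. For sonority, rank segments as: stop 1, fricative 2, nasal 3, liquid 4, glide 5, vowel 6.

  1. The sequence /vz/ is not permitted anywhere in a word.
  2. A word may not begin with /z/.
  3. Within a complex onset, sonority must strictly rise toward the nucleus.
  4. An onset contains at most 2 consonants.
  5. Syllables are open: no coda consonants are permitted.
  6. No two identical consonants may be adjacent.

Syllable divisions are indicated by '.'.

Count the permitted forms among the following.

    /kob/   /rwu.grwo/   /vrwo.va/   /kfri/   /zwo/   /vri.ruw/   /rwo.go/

/kob/ — violates constraint 5: syllable 1 coda /b/ has 1 consonant (> 0) → not permitted
/rwu.grwo/ — violates constraint 4: syllable 2 onset /grw/ has 3 consonants (> 2) → not permitted
/vrwo.va/ — violates constraint 4: syllable 1 onset /vrw/ has 3 consonants (> 2) → not permitted
/kfri/ — violates constraint 4: syllable 1 onset /kfr/ has 3 consonants (> 2) → not permitted
/zwo/ — violates constraint 2: word begins with /z/ → not permitted
/vri.ruw/ — violates constraint 5: syllable 2 coda /w/ has 1 consonant (> 0) → not permitted
/rwo.go/ — σ1 onset /rw/ (4→5 rises), coda /∅/ ok; σ2 onset /g/, coda /∅/ ok → permitted
Permitted: /rwo.go/ → 1.

1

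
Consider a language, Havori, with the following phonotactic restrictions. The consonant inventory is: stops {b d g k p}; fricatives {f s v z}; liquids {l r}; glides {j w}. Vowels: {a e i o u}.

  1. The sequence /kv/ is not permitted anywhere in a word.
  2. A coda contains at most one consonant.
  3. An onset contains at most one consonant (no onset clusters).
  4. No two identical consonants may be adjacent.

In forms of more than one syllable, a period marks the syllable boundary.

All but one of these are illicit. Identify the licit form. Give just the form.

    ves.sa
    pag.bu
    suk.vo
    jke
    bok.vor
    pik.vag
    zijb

pag.bu

ves.sa — violates constraint 4: adjacent identical consonants /ss/ → illicit
pag.bu — σ1 onset /p/, coda /g/ ok; σ2 onset /b/, coda /∅/ ok → licit
suk.vo — violates constraint 1: contains banned sequence /kv/ → illicit
jke — violates constraint 3: syllable 1 onset /jk/ has 2 consonants (> 1) → illicit
bok.vor — violates constraint 1: contains banned sequence /kv/ → illicit
pik.vag — violates constraint 1: contains banned sequence /kv/ → illicit
zijb — violates constraint 2: syllable 1 coda /jb/ has 2 consonants (> 1) → illicit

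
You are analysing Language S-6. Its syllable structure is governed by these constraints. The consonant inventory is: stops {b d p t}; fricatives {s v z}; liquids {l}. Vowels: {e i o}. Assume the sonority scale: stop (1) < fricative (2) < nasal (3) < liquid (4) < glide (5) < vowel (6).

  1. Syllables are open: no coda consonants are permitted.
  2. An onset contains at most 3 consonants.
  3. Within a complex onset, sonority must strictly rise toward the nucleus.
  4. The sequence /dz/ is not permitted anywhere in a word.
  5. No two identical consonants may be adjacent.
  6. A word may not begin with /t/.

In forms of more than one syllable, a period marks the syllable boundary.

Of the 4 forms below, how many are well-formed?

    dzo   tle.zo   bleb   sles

0

dzo — violates constraint 4: contains banned sequence /dz/ → ill-formed
tle.zo — violates constraint 6: word begins with /t/ → ill-formed
bleb — violates constraint 1: syllable 1 coda /b/ has 1 consonant (> 0) → ill-formed
sles — violates constraint 1: syllable 1 coda /s/ has 1 consonant (> 0) → ill-formed
No form is well-formed → 0.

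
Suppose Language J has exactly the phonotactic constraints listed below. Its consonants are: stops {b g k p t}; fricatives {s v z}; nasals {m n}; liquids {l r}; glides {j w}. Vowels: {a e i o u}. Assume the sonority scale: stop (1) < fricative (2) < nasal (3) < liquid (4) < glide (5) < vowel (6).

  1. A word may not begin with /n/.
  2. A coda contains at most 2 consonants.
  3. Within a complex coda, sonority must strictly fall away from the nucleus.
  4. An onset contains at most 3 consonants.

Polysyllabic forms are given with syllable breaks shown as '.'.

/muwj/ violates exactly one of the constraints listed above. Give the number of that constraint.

3

/muwj/: syllable 1 coda /wj/: /w/ (glide, 5) → /j/ (glide, 5) does not fall.
This is a violation of constraint 3: "Within a complex coda, sonority must strictly fall away from the nucleus."
The remaining constraints (1, 2, 4) are satisfied.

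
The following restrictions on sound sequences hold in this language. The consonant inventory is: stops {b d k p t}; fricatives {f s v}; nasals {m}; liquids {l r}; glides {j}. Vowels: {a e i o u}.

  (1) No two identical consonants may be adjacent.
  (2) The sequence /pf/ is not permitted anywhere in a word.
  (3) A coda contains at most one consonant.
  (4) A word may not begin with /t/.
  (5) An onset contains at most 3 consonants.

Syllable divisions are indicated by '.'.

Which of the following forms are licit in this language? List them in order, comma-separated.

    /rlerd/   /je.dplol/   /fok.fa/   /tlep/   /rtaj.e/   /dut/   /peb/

/je.dplol/, /fok.fa/, /rtaj.e/, /dut/, /peb/

/rlerd/ — violates constraint 3: syllable 1 coda /rd/ has 2 consonants (> 1) → illicit
/je.dplol/ — σ1 onset /j/, coda /∅/ ok; σ2 onset /dpl/ (3C), coda /l/ ok → licit
/fok.fa/ — σ1 onset /f/, coda /k/ ok; σ2 onset /f/, coda /∅/ ok → licit
/tlep/ — violates constraint 4: word begins with /t/ → illicit
/rtaj.e/ — σ1 onset /rt/ (2C), coda /j/ ok; σ2 onset /∅/, coda /∅/ ok → licit
/dut/ — σ1 onset /d/, coda /t/ ok → licit
/peb/ — σ1 onset /p/, coda /b/ ok → licit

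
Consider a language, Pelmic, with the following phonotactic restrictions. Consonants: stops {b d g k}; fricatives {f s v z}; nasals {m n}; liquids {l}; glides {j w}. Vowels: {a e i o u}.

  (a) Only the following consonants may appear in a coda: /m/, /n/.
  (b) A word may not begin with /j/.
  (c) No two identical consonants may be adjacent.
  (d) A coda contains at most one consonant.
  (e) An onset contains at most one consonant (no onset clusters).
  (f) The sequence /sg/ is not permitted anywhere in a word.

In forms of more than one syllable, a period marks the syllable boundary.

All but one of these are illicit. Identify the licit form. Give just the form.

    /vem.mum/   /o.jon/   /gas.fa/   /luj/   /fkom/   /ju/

/vem.mum/ — violates constraint (c): adjacent identical consonants /mm/ → illicit
/o.jon/ — σ1 onset /∅/, coda /∅/ ok; σ2 onset /j/, coda /n/ ok → licit
/gas.fa/ — violates constraint (a): syllable 1 coda contains /s/, which is not a licensed coda consonant → illicit
/luj/ — violates constraint (a): syllable 1 coda contains /j/, which is not a licensed coda consonant → illicit
/fkom/ — violates constraint (e): syllable 1 onset /fk/ has 2 consonants (> 1) → illicit
/ju/ — violates constraint (b): word begins with /j/ → illicit

/o.jon/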